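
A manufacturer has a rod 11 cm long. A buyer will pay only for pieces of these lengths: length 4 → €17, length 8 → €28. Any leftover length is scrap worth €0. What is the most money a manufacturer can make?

34

Build f[k] bottom-up: f[k] = max over allowed piece i of (p[i] + f[k−i]).
f[1] = 0
f[2] = 0
f[3] = 0
f[4] = 17
f[5] = 17
f[6] = 17
f[7] = 17
f[8] = max(17+17, 28+0) = 34
f[9] = max(17+17, 28+0) = 34
f[10] = max(17+17, 28+0) = 34
f[11] = max(17+17, 28+0) = 34
One optimal cutting: pieces 4 + 4 with 3 cm of scrap → €34.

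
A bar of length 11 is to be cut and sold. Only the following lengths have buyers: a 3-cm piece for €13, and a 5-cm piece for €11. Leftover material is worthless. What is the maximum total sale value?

Consider every possible first cut. best[k] is the best of p[i]+best[k−i] over all sellable i≤k.
best[1] = 0
best[2] = 0
best[3] = 13
best[4] = 13
best[5] = 13
best[6] = 26  (first piece 3, then best[3]=13)
best[7] = 26
best[8] = 26
best[9] = 39  (first piece 3, then best[6]=26)
best[10] = 39
best[11] = 39
One optimal cutting: pieces 3 + 3 + 3 with 2 cm of scrap → €39.

39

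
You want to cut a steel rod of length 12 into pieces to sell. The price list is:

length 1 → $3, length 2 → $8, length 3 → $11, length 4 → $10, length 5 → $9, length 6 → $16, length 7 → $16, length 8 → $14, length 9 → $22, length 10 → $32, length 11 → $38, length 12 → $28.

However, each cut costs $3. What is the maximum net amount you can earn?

38

Build r[k] bottom-up: r[k] = max over allowed piece i of (p[i] + r[k−i]) − 3 per cut.
r[1] = 3
r[2] = 8
r[3] = 11
r[4] = 13  (first piece 2, then r[2]=8)
r[5] = 16  (first piece 2, then r[3]=11)
r[6] = 19  (first piece 3, then r[3]=11)
r[7] = 21  (first piece 2, then r[5]=16)
r[8] = 24  (first piece 2, then r[6]=19)
r[9] = 27  (first piece 3, then r[6]=19)
r[10] = 32
r[11] = 38
r[12] = 38  (first piece 1, then r[11]=38)
One optimal plan: pieces 11 + 1 (1 cut) → $41 − $3 = $38.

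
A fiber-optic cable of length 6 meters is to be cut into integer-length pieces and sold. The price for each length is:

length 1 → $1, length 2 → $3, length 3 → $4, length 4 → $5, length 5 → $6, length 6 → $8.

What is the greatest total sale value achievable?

9

Let r[k] be the best obtainable value from length k. For each k, try every first piece i and keep the best of price[i] + r[k−i].
r[1] = 1
r[2] = max(1+1, 3+0) = 3
r[3] = max(1+3, 3+1, 4+0) = 4
r[4] = max(1+4, 3+3, 4+1, 5+0) = 6
r[5] = max(1+6, 3+4, 4+3, 5+1, 6+0) = 7
r[6] = max(1+7, 3+6, 4+4, 5+3, 6+1, 8+0) = 9
One optimal cutting: 2 + 2 + 2 → $3 + $3 + $3 = $9.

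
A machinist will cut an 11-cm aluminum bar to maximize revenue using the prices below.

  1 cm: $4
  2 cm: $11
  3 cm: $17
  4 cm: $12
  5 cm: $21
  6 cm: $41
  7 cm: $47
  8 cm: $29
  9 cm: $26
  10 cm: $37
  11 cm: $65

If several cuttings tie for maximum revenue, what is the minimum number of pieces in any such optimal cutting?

3

Build r[k] bottom-up: r[k] = max over allowed piece i of (p[i] + r[k−i]).
r[1] = 4
r[2] = 11
r[3] = 17
r[4] = 22  (first piece 2, then r[2]=11)
r[5] = 28  (first piece 2, then r[3]=17)
r[6] = 41
r[7] = 47
r[8] = 52  (first piece 2, then r[6]=41)
r[9] = 58  (first piece 2, then r[7]=47)
r[10] = 64  (first piece 3, then r[7]=47)
r[11] = 69  (first piece 2, then r[9]=58)
Maximum revenue is $69.
Now minimize piece count subject to staying optimal: for each k, pieces[k] = 1 + min over i with p[i]+r[k−i]=r[k] of pieces[k−i].
pieces[8] = 2
pieces[9] = 2
pieces[10] = 2
pieces[11] = 3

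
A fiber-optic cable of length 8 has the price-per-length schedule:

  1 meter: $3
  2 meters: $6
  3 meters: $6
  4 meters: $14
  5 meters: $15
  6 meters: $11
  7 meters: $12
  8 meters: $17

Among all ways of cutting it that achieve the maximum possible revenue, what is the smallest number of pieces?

2

Build r[k] bottom-up: r[k] = max over allowed piece i of (p[i] + r[k−i]).
r[1] = 3
r[2] = max(3+3, 6+0) = 6
r[3] = max(3+6, 6+3, 6+0) = 9
r[4] = max(3+9, 6+6, 6+3, 14+0) = 14
r[5] = max(3+14, 6+9, 6+6, 14+3, 15+0) = 17
r[6] = max(3+17, 6+14, 6+9, 14+6, 15+3, 11+0) = 20
r[7] = max(3+20, 6+17, 6+14, …, 11+3, 12+0) = 23
r[8] = max(3+23, 6+20, 6+17, …, 12+3, 17+0) = 28
Maximum revenue is $28.
Now minimize piece count subject to staying optimal: for each k, pieces[k] = 1 + min over i with p[i]+r[k−i]=r[k] of pieces[k−i].
pieces[5] = 2
pieces[6] = 2
pieces[7] = 3
pieces[8] = 2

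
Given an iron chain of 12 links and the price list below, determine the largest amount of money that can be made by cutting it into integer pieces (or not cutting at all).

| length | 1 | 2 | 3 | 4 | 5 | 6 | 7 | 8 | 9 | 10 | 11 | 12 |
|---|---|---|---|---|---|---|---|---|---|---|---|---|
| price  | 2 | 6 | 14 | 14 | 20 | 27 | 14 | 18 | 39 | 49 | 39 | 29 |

56

Let R[k] be the best obtainable value from length k. For each k, try every first piece i and keep the best of price[i] + R[k−i].
R[1] = 2
R[2] = max(2+2, 6+0) = 6
R[3] = max(2+6, 6+2, 14+0) = 14
R[4] = max(2+14, 6+6, 14+2, 14+0) = 16
R[5] = max(2+16, 6+14, 14+6, 14+2, 20+0) = 20
R[6] = max(2+20, 6+16, 14+14, 14+6, 20+2, 27+0) = 28
R[7] = max(2+28, 6+20, 14+16, …, 27+2, 14+0) = 30
R[8] = max(2+30, 6+28, 14+20, …, 14+2, 18+0) = 34
R[9] = max(2+34, 6+30, 14+28, …, 18+2, 39+0) = 42
R[10] = max(2+42, 6+34, 14+30, …, 39+2, 49+0) = 49
R[11] = max(2+49, 6+42, 14+34, …, 49+2, 39+0) = 51
R[12] = max(2+51, 6+49, 14+42, …, 39+2, 29+0) = 56
One optimal cutting: 3 + 3 + 3 + 3 → $14 + $14 + $14 + $14 = $56.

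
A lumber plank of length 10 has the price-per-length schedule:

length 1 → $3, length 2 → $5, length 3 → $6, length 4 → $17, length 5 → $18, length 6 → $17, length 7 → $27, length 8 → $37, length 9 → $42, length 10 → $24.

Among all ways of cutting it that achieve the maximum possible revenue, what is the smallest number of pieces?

2

Consider every possible first cut. r[k] is the best of p[i]+r[k−i] over all sellable i≤k.
r[1] = 3
r[2] = 6  (first piece 1, then r[1]=3)
r[3] = 9  (first piece 1, then r[2]=6)
r[4] = 17
r[5] = 20  (first piece 1, then r[4]=17)
r[6] = 23  (first piece 1, then r[5]=20)
r[7] = 27
r[8] = 37
r[9] = 42
r[10] = 45  (first piece 1, then r[9]=42)
Maximum revenue is $45.
Now minimize piece count subject to staying optimal: for each k, pieces[k] = 1 + min over i with p[i]+r[k−i]=r[k] of pieces[k−i].
pieces[7] = 1
pieces[8] = 1
pieces[9] = 1
pieces[10] = 2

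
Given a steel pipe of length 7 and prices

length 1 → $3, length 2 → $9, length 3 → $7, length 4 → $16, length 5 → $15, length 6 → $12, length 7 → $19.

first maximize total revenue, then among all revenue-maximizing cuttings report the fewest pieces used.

Build r[k] bottom-up: r[k] = max over allowed piece i of (p[i] + r[k−i]).
r[1] = 3
r[2] = max(3+3, 9+0) = 9
r[3] = max(3+9, 9+3, 7+0) = 12
r[4] = max(3+12, 9+9, 7+3, 16+0) = 18
r[5] = max(3+18, 9+12, 7+9, 16+3, 15+0) = 21
r[6] = max(3+21, 9+18, 7+12, 16+9, 15+3, 12+0) = 27
r[7] = max(3+27, 9+21, 7+18, …, 12+3, 19+0) = 30
Maximum revenue is $30.
Now minimize piece count subject to staying optimal: for each k, pieces[k] = 1 + min over i with p[i]+r[k−i]=r[k] of pieces[k−i].
pieces[4] = 2
pieces[5] = 3
pieces[6] = 3
pieces[7] = 4

4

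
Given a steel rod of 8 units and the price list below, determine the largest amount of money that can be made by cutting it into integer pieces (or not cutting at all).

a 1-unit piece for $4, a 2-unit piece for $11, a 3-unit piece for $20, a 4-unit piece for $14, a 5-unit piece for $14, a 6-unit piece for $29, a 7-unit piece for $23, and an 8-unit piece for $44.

Build v[k] bottom-up: v[k] = max over allowed piece i of (p[i] + v[k−i]).
v[1] = 4
v[2] = 11
v[3] = 20
v[4] = 24  (first piece 1, then v[3]=20)
v[5] = 31  (first piece 2, then v[3]=20)
v[6] = 40  (first piece 3, then v[3]=20)
v[7] = 44  (first piece 1, then v[6]=40)
v[8] = 51  (first piece 2, then v[6]=40)
One optimal cutting: 3 + 3 + 2 → $20 + $20 + $11 = $51.

51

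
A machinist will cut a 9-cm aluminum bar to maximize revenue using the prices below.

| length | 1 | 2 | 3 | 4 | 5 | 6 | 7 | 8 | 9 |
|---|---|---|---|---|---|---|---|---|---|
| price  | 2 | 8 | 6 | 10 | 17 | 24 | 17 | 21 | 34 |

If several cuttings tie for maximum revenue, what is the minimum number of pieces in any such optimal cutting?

1

Consider every possible first cut. r[k] is the best of p[i]+r[k−i] over all sellable i≤k.
r[1] = 2
r[2] = 8
r[3] = 10  (first piece 1, then r[2]=8)
r[4] = 16  (first piece 2, then r[2]=8)
r[5] = 18  (first piece 1, then r[4]=16)
r[6] = 24  (first piece 2, then r[4]=16)
r[7] = 26  (first piece 1, then r[6]=24)
r[8] = 32  (first piece 2, then r[6]=24)
r[9] = 34  (first piece 1, then r[8]=32)
Maximum revenue is $34.
Now minimize piece count subject to staying optimal: for each k, pieces[k] = 1 + min over i with p[i]+r[k−i]=r[k] of pieces[k−i].
pieces[6] = 1
pieces[7] = 2
pieces[8] = 2
pieces[9] = 1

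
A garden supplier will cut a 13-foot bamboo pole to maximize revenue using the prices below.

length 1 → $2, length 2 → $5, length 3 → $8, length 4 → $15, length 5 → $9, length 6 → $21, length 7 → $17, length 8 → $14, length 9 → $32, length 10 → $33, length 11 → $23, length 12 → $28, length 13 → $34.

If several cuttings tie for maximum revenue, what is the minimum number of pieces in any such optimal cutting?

Build r[k] bottom-up: r[k] = max over allowed piece i of (p[i] + r[k−i]).
r[1] = 2
r[2] = 5
r[3] = 8
r[4] = 15
r[5] = 17  (first piece 1, then r[4]=15)
r[6] = 21
r[7] = 23  (first piece 1, then r[6]=21)
r[8] = 30  (first piece 4, then r[4]=15)
r[9] = 32  (first piece 1, then r[8]=30)
r[10] = 36  (first piece 4, then r[6]=21)
r[11] = 38  (first piece 1, then r[10]=36)
r[12] = 45  (first piece 4, then r[8]=30)
r[13] = 47  (first piece 1, then r[12]=45)
Maximum revenue is $47.
Now minimize piece count subject to staying optimal: for each k, pieces[k] = 1 + min over i with p[i]+r[k−i]=r[k] of pieces[k−i].
pieces[10] = 2
pieces[11] = 3
pieces[12] = 3
pieces[13] = 2

2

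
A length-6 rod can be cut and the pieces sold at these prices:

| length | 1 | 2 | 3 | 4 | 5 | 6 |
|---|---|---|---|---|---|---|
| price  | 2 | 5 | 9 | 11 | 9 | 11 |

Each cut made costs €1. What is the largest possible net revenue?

Let net[k] be the best obtainable value from length k. For each k, try every first piece i and keep the best of price[i] + net[k−i] minus the 1 cut fee when i<k.
net[1] = 2
net[2] = 5
net[3] = 9
net[4] = 11
net[5] = 13  (first piece 2, then net[3]=9)
net[6] = 17  (first piece 3, then net[3]=9)
One optimal plan: pieces 3 + 3 (1 cut) → €18 − €1 = €17.

17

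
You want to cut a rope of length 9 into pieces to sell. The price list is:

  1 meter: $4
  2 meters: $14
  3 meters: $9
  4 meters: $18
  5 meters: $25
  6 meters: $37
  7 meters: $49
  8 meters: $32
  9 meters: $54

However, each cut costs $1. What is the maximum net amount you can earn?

62

Consider every possible first cut. r[k] is the best of p[i]+r[k−i] over all sellable i≤k, charging 1 whenever i<k.
r[1] = 4
r[2] = max(4+4-1, 14+0) = 14
r[3] = max(4+14-1, 14+4-1, 9+0) = 17
r[4] = max(4+17-1, 14+14-1, 9+4-1, 18+0) = 27
r[5] = max(4+27-1, 14+17-1, 9+14-1, 18+4-1, 25+0) = 30
r[6] = max(4+30-1, 14+27-1, 9+17-1, 18+14-1, 25+4-1, 37+0) = 40
r[7] = max(4+40-1, 14+30-1, 9+27-1, …, 37+4-1, 49+0) = 49
r[8] = max(4+49-1, 14+40-1, 9+30-1, …, 49+4-1, 32+0) = 53
r[9] = max(4+53-1, 14+49-1, 9+40-1, …, 32+4-1, 54+0) = 62
One optimal plan: pieces 7 + 2 (1 cut) → $63 − $1 = $62.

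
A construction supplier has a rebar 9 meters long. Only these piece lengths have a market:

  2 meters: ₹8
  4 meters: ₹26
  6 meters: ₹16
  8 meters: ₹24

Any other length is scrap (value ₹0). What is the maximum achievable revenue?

Consider every possible first cut. r[k] is the best of p[i]+r[k−i] over all sellable i≤k.
r[1] = 0
r[2] = 8
r[3] = 8
r[4] = max(8+8, 26+0) = 26
r[5] = max(8+8, 26+0) = 26
r[6] = max(8+26, 26+8, 16+0) = 34
r[7] = max(8+26, 26+8, 16+0) = 34
r[8] = max(8+34, 26+26, 16+8, 24+0) = 52
r[9] = max(8+34, 26+26, 16+8, 24+0) = 52
One optimal cutting: pieces 4 + 4 with 1 meter of scrap → ₹52.

52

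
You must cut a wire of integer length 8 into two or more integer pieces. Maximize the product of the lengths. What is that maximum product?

18

Fill m[k] for k=2..8: at each k try every first piece i and multiply by the better of (k−i) uncut or m[k−i].
m[2] = 1·max(1,0) = 1·1 = 1
m[3] = max(1·2, 2·1) = 2
m[4] = max(1·3, 2·2, 3·1) = 4
m[5] = max(1·4, 2·3, 3·2, 4·1) = 6
m[6] = max(1·6, 2·4, 3·3, 4·2, 5·1) = 9
m[7] = max(1·9, 2·6, 3·4, 4·3, 5·2, 6·1) = 12
m[8] = max(1·12, 2·9, 3·6, …, 6·2, 7·1) = 18
One optimal split: 3 + 3 + 2; product 3·3·2 = 18.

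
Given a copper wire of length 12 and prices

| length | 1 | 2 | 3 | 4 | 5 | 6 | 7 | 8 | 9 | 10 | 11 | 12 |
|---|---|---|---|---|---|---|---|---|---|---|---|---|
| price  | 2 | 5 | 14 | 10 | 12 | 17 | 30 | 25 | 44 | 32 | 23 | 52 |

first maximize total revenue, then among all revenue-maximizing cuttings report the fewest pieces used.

2

Build r[k] bottom-up: r[k] = max over allowed piece i of (p[i] + r[k−i]).
r[1] = 2
r[2] = 5
r[3] = 14
r[4] = 16  (first piece 1, then r[3]=14)
r[5] = 19  (first piece 2, then r[3]=14)
r[6] = 28  (first piece 3, then r[3]=14)
r[7] = 30  (first piece 1, then r[6]=28)
r[8] = 33  (first piece 2, then r[6]=28)
r[9] = 44
r[10] = 46  (first piece 1, then r[9]=44)
r[11] = 49  (first piece 2, then r[9]=44)
r[12] = 58  (first piece 3, then r[9]=44)
Maximum revenue is €58.
Now minimize piece count subject to staying optimal: for each k, pieces[k] = 1 + min over i with p[i]+r[k−i]=r[k] of pieces[k−i].
pieces[9] = 1
pieces[10] = 2
pieces[11] = 2
pieces[12] = 2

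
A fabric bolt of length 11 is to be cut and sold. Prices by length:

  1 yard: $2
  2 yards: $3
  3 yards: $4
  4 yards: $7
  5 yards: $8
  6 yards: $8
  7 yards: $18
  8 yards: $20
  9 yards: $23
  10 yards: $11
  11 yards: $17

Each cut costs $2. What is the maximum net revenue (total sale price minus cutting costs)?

Build r[k] bottom-up: r[k] = max over allowed piece i of (p[i] + r[k−i]) − 2 per cut.
r[1] = 2
r[2] = max(2+2-2, 3+0) = 3
r[3] = max(2+3-2, 3+2-2, 4+0) = 4
r[4] = max(2+4-2, 3+3-2, 4+2-2, 7+0) = 7
r[5] = max(2+7-2, 3+4-2, 4+3-2, 7+2-2, 8+0) = 8
r[6] = max(2+8-2, 3+7-2, 4+4-2, 7+3-2, 8+2-2, 8+0) = 8
r[7] = max(2+8-2, 3+8-2, 4+7-2, …, 8+2-2, 18+0) = 18
r[8] = max(2+18-2, 3+8-2, 4+8-2, …, 18+2-2, 20+0) = 20
r[9] = max(2+20-2, 3+18-2, 4+8-2, …, 20+2-2, 23+0) = 23
r[10] = max(2+23-2, 3+20-2, 4+18-2, …, 23+2-2, 11+0) = 23
r[11] = max(2+23-2, 3+23-2, 4+20-2, …, 11+2-2, 17+0) = 24
One optimal plan: pieces 9 + 2 (1 cut) → $26 − $2 = $24.

24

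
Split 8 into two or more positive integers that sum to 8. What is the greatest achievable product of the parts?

18

Define g[k] = max over 1≤i<k of i · max(k−i, g[k−i]); the inner max lets the remainder stay uncut if that's better.
g[2] = 1*max(1,0) = 1*1 = 1
g[3] = 1*max(2,1) = 1*2 = 2
g[4] = 2*max(2,1) = 2*2 = 4
g[5] = 2*max(3,2) = 2*3 = 6
g[6] = 3*max(3,2) = 3*3 = 9
g[7] = 2*max(5,6) = 2*6 = 12
g[8] = 2*max(6,9) = 2*9 = 18
One optimal split: 3 + 3 + 2; product 3*3*2 = 18.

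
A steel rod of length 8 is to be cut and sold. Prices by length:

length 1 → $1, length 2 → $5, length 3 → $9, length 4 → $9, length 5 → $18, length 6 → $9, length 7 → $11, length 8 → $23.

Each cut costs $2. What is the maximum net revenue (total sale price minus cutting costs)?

Consider every possible first cut. net[k] is the best of p[i]+net[k−i] over all sellable i≤k, charging 2 whenever i<k.
net[1] = 1
net[2] = 5
net[3] = 9
net[4] = 9
net[5] = 18
net[6] = 17  (first piece 1, then net[5]=18)
net[7] = 21  (first piece 2, then net[5]=18)
net[8] = 25  (first piece 3, then net[5]=18)
One optimal plan: pieces 5 + 3 (1 cut) → $27 − $2 = $25.

25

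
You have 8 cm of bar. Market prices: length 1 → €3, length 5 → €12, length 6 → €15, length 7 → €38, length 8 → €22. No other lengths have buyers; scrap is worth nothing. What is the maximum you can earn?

41

Build f[k] bottom-up: f[k] = max over allowed piece i of (p[i] + f[k−i]).
f[1] = 3
f[2] = 6  (first piece 1, then f[1]=3)
f[3] = 9  (first piece 1, then f[2]=6)
f[4] = 12  (first piece 1, then f[3]=9)
f[5] = max(3+12, 12+0) = 15
f[6] = max(3+15, 12+3, 15+0) = 18
f[7] = max(3+18, 12+6, 15+3, 38+0) = 38
f[8] = max(3+38, 12+9, 15+6, 38+3, 22+0) = 41
One optimal cutting: 7 + 1 → €41.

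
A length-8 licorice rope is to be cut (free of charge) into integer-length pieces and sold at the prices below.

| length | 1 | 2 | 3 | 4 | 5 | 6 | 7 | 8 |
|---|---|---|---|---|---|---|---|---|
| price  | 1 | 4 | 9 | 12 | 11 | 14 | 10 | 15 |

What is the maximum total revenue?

24

Build best[k] bottom-up: best[k] = max over allowed piece i of (p[i] + best[k−i]).
best[1] = 1
best[2] = max(1+1, 4+0) = 4
best[3] = max(1+4, 4+1, 9+0) = 9
best[4] = max(1+9, 4+4, 9+1, 12+0) = 12
best[5] = max(1+12, 4+9, 9+4, 12+1, 11+0) = 13
best[6] = max(1+13, 4+12, 9+9, 12+4, 11+1, 14+0) = 18
best[7] = max(1+18, 4+13, 9+12, …, 14+1, 10+0) = 21
best[8] = max(1+21, 4+18, 9+13, …, 10+1, 15+0) = 24
One optimal cutting: 4 + 4 → ¢12 + ¢12 = ¢24.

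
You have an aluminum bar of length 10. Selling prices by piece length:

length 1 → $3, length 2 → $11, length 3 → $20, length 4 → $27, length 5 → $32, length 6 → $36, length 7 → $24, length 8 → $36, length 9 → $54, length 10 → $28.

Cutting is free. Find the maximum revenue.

67

Let v[k] be the best obtainable value from length k. For each k, try every first piece i and keep the best of price[i] + v[k−i].
v[1] = 3
v[2] = 11
v[3] = 20
v[4] = 27
v[5] = 32
v[6] = 40  (first piece 3, then v[3]=20)
v[7] = 47  (first piece 3, then v[4]=27)
v[8] = 54  (first piece 4, then v[4]=27)
v[9] = 60  (first piece 3, then v[6]=40)
v[10] = 67  (first piece 3, then v[7]=47)
One optimal cutting: 4 + 3 + 3 → $27 + $20 + $20 = $67.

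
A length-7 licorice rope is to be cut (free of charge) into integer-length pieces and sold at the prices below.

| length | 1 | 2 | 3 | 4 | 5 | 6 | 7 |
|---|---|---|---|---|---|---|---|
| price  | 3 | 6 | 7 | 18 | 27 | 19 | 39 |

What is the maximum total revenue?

39

Build R[k] bottom-up: R[k] = max over allowed piece i of (p[i] + R[k−i]).
R[1] = 3
R[2] = max(3+3, 6+0) = 6
R[3] = max(3+6, 6+3, 7+0) = 9
R[4] = max(3+9, 6+6, 7+3, 18+0) = 18
R[5] = max(3+18, 6+9, 7+6, 18+3, 27+0) = 27
R[6] = max(3+27, 6+18, 7+9, 18+6, 27+3, 19+0) = 30
R[7] = max(3+30, 6+27, 7+18, …, 19+3, 39+0) = 39
Best is to sell the whole 7-cm piece uncut for ¢39.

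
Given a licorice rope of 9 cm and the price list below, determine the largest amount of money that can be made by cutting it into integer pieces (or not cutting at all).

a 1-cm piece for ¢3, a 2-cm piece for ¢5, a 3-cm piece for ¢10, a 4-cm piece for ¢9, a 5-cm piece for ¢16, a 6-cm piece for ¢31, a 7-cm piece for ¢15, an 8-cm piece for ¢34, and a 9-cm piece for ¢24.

Consider every possible first cut. R[k] is the best of p[i]+R[k−i] over all sellable i≤k.
R[1] = 3
R[2] = max(3+3, 5+0) = 6
R[3] = max(3+6, 5+3, 10+0) = 10
R[4] = max(3+10, 5+6, 10+3, 9+0) = 13
R[5] = max(3+13, 5+10, 10+6, 9+3, 16+0) = 16
R[6] = max(3+16, 5+13, 10+10, 9+6, 16+3, 31+0) = 31
R[7] = max(3+31, 5+16, 10+13, …, 31+3, 15+0) = 34
R[8] = max(3+34, 5+31, 10+16, …, 15+3, 34+0) = 37
R[9] = max(3+37, 5+34, 10+31, …, 34+3, 24+0) = 41
One optimal cutting: 6 + 3 → ¢31 + ¢10 = ¢41.

41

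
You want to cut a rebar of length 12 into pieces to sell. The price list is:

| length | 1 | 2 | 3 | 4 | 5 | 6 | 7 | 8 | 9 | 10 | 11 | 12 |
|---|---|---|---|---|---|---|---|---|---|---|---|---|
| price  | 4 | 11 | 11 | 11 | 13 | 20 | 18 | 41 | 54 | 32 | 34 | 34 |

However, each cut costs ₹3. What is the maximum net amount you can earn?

63

Build v[k] bottom-up: v[k] = max over allowed piece i of (p[i] + v[k−i]) − 3 per cut.
v[1] = 4
v[2] = max(4+4-3, 11+0) = 11
v[3] = max(4+11-3, 11+4-3, 11+0) = 12
v[4] = max(4+12-3, 11+11-3, 11+4-3, 11+0) = 19
v[5] = max(4+19-3, 11+12-3, 11+11-3, 11+4-3, 13+0) = 20
v[6] = max(4+20-3, 11+19-3, 11+12-3, 11+11-3, 13+4-3, 20+0) = 27
v[7] = max(4+27-3, 11+20-3, 11+19-3, …, 20+4-3, 18+0) = 28
v[8] = max(4+28-3, 11+27-3, 11+20-3, …, 18+4-3, 41+0) = 41
v[9] = max(4+41-3, 11+28-3, 11+27-3, …, 41+4-3, 54+0) = 54
v[10] = max(4+54-3, 11+41-3, 11+28-3, …, 54+4-3, 32+0) = 55
v[11] = max(4+55-3, 11+54-3, 11+41-3, …, 32+4-3, 34+0) = 62
v[12] = max(4+62-3, 11+55-3, 11+54-3, …, 34+4-3, 34+0) = 63
One optimal plan: pieces 9 + 2 + 1 (2 cuts) → ₹69 − ₹6 = ₹63.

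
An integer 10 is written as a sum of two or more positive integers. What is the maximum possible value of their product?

36

Fill f[k] for k=2..10: at each k try every first piece i and multiply by the better of (k−i) uncut or f[k−i].
f[2] = 1·max(1,0) = 1·1 = 1
f[3] = max(1·2, 2·1) = 2
f[4] = max(1·3, 2·2, 3·1) = 4
f[5] = max(1·4, 2·3, 3·2, 4·1) = 6
f[6] = max(1·6, 2·4, 3·3, 4·2, 5·1) = 9
f[7] = max(1·9, 2·6, 3·4, 4·3, 5·2, 6·1) = 12
f[8] = max(1·12, 2·9, 3·6, …, 6·2, 7·1) = 18
f[9] = max(1·18, 2·12, 3·9, …, 7·2, 8·1) = 27
f[10] = max(1·27, 2·18, 3·12, …, 8·2, 9·1) = 36
One optimal split: 3 + 3 + 2 + 2; product 3·3·2·2 = 36.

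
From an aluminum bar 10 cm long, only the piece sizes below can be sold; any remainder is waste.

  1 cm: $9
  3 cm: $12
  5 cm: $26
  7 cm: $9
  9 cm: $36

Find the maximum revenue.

Consider every possible first cut. best[k] is the best of p[i]+best[k−i] over all sellable i≤k.
best[1] = 9
best[2] = 18  (first piece 1, then best[1]=9)
best[3] = max(9+18, 12+0) = 27
best[4] = max(9+27, 12+9) = 36
best[5] = max(9+36, 12+18, 26+0) = 45
best[6] = max(9+45, 12+27, 26+9) = 54
best[7] = max(9+54, 12+36, 26+18, 9+0) = 63
best[8] = max(9+63, 12+45, 26+27, 9+9) = 72
best[9] = max(9+72, 12+54, 26+36, 9+18, 36+0) = 81
best[10] = max(9+81, 12+63, 26+45, 9+27, 36+9) = 90
One optimal cutting: 1 + 1 + 1 + 1 + 1 + 1 + 1 + 1 + 1 + 1 → $90.

90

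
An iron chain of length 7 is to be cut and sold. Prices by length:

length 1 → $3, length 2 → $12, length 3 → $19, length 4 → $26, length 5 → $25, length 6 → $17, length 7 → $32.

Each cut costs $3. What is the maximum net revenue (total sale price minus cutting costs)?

42

Consider every possible first cut. r[k] is the best of p[i]+r[k−i] over all sellable i≤k, charging 3 whenever i<k.
r[1] = 3
r[2] = max(3+3-3, 12+0) = 12
r[3] = max(3+12-3, 12+3-3, 19+0) = 19
r[4] = max(3+19-3, 12+12-3, 19+3-3, 26+0) = 26
r[5] = max(3+26-3, 12+19-3, 19+12-3, 26+3-3, 25+0) = 28
r[6] = max(3+28-3, 12+26-3, 19+19-3, 26+12-3, 25+3-3, 17+0) = 35
r[7] = max(3+35-3, 12+28-3, 19+26-3, …, 17+3-3, 32+0) = 42
One optimal plan: pieces 4 + 3 (1 cut) → $45 − $3 = $42.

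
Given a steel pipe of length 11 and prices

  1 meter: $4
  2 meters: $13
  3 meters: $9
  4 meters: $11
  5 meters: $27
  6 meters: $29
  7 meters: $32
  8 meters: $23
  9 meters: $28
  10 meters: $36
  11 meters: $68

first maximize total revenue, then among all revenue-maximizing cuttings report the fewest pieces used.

Consider every possible first cut. r[k] is the best of p[i]+r[k−i] over all sellable i≤k.
r[1] = 4
r[2] = max(4+4, 13+0) = 13
r[3] = max(4+13, 13+4, 9+0) = 17
r[4] = max(4+17, 13+13, 9+4, 11+0) = 26
r[5] = max(4+26, 13+17, 9+13, 11+4, 27+0) = 30
r[6] = max(4+30, 13+26, 9+17, 11+13, 27+4, 29+0) = 39
r[7] = max(4+39, 13+30, 9+26, …, 29+4, 32+0) = 43
r[8] = max(4+43, 13+39, 9+30, …, 32+4, 23+0) = 52
r[9] = max(4+52, 13+43, 9+39, …, 23+4, 28+0) = 56
r[10] = max(4+56, 13+52, 9+43, …, 28+4, 36+0) = 65
r[11] = max(4+65, 13+56, 9+52, …, 36+4, 68+0) = 69
Maximum revenue is $69.
Now minimize piece count subject to staying optimal: for each k, pieces[k] = 1 + min over i with p[i]+r[k−i]=r[k] of pieces[k−i].
pieces[8] = 4
pieces[9] = 5
pieces[10] = 5
pieces[11] = 6

6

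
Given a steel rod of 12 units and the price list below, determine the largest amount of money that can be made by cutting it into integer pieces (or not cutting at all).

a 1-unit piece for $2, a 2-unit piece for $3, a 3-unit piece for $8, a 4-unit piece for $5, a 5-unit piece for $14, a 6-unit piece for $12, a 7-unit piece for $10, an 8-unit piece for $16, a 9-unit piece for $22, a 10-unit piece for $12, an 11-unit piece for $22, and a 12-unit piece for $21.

32

Build r[k] bottom-up: r[k] = max over allowed piece i of (p[i] + r[k−i]).
r[1] = 2
r[2] = max(2+2, 3+0) = 4
r[3] = max(2+4, 3+2, 8+0) = 8
r[4] = max(2+8, 3+4, 8+2, 5+0) = 10
r[5] = max(2+10, 3+8, 8+4, 5+2, 14+0) = 14
r[6] = max(2+14, 3+10, 8+8, 5+4, 14+2, 12+0) = 16
r[7] = max(2+16, 3+14, 8+10, …, 12+2, 10+0) = 18
r[8] = max(2+18, 3+16, 8+14, …, 10+2, 16+0) = 22
r[9] = max(2+22, 3+18, 8+16, …, 16+2, 22+0) = 24
r[10] = max(2+24, 3+22, 8+18, …, 22+2, 12+0) = 28
r[11] = max(2+28, 3+24, 8+22, …, 12+2, 22+0) = 30
r[12] = max(2+30, 3+28, 8+24, …, 22+2, 21+0) = 32
One optimal cutting: 5 + 5 + 1 + 1 → $14 + $14 + $2 + $2 = $32.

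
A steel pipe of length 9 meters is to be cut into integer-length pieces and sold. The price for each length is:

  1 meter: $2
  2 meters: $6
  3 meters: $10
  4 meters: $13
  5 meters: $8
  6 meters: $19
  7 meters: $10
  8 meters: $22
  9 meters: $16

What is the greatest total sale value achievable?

30

Build R[k] bottom-up: R[k] = max over allowed piece i of (p[i] + R[k−i]).
R[1] = 2
R[2] = max(2+2, 6+0) = 6
R[3] = max(2+6, 6+2, 10+0) = 10
R[4] = max(2+10, 6+6, 10+2, 13+0) = 13
R[5] = max(2+13, 6+10, 10+6, 13+2, 8+0) = 16
R[6] = max(2+16, 6+13, 10+10, 13+6, 8+2, 19+0) = 20
R[7] = max(2+20, 6+16, 10+13, …, 19+2, 10+0) = 23
R[8] = max(2+23, 6+20, 10+16, …, 10+2, 22+0) = 26
R[9] = max(2+26, 6+23, 10+20, …, 22+2, 16+0) = 30
One optimal cutting: 3 + 3 + 3 → $10 + $10 + $10 = $30.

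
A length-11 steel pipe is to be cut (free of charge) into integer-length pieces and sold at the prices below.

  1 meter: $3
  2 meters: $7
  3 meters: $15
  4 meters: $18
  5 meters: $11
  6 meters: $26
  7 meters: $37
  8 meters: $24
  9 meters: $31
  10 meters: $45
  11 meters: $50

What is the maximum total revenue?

55

Build best[k] bottom-up: best[k] = max over allowed piece i of (p[i] + best[k−i]).
best[1] = 3
best[2] = max(3+3, 7+0) = 7
best[3] = max(3+7, 7+3, 15+0) = 15
best[4] = max(3+15, 7+7, 15+3, 18+0) = 18
best[5] = max(3+18, 7+15, 15+7, 18+3, 11+0) = 22
best[6] = max(3+22, 7+18, 15+15, 18+7, 11+3, 26+0) = 30
best[7] = max(3+30, 7+22, 15+18, …, 26+3, 37+0) = 37
best[8] = max(3+37, 7+30, 15+22, …, 37+3, 24+0) = 40
best[9] = max(3+40, 7+37, 15+30, …, 24+3, 31+0) = 45
best[10] = max(3+45, 7+40, 15+37, …, 31+3, 45+0) = 52
best[11] = max(3+52, 7+45, 15+40, …, 45+3, 50+0) = 55
One optimal cutting: 7 + 3 + 1 → $37 + $15 + $3 = $55.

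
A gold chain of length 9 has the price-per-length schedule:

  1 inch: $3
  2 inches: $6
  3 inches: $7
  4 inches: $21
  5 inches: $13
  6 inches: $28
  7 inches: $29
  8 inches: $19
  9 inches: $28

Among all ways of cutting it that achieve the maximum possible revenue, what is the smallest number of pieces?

Build r[k] bottom-up: r[k] = max over allowed piece i of (p[i] + r[k−i]).
r[1] = 3
r[2] = max(3+3, 6+0) = 6
r[3] = max(3+6, 6+3, 7+0) = 9
r[4] = max(3+9, 6+6, 7+3, 21+0) = 21
r[5] = max(3+21, 6+9, 7+6, 21+3, 13+0) = 24
r[6] = max(3+24, 6+21, 7+9, 21+6, 13+3, 28+0) = 28
r[7] = max(3+28, 6+24, 7+21, …, 28+3, 29+0) = 31
r[8] = max(3+31, 6+28, 7+24, …, 29+3, 19+0) = 42
r[9] = max(3+42, 6+31, 7+28, …, 19+3, 28+0) = 45
Maximum revenue is $45.
Now minimize piece count subject to staying optimal: for each k, pieces[k] = 1 + min over i with p[i]+r[k−i]=r[k] of pieces[k−i].
pieces[6] = 1
pieces[7] = 2
pieces[8] = 2
pieces[9] = 3

3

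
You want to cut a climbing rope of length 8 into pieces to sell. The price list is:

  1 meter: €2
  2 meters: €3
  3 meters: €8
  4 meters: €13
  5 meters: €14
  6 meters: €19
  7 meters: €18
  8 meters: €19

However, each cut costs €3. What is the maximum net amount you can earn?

23

Let net[k] be the best obtainable value from length k. For each k, try every first piece i and keep the best of price[i] + net[k−i] minus the 3 cut fee when i<k.
net[1] = 2
net[2] = 3
net[3] = 8
net[4] = 13
net[5] = 14
net[6] = 19
net[7] = 18  (first piece 1, then net[6]=19)
net[8] = 23  (first piece 4, then net[4]=13)
One optimal plan: pieces 4 + 4 (1 cut) → €26 − €3 = €23.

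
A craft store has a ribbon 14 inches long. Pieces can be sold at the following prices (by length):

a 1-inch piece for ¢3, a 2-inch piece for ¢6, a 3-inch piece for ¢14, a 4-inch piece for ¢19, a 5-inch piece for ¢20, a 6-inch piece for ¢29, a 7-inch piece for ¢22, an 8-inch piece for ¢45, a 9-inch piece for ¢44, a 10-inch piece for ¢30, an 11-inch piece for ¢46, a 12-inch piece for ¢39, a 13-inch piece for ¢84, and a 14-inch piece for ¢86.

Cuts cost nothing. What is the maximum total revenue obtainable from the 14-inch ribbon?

Build v[k] bottom-up: v[k] = max over allowed piece i of (p[i] + v[k−i]).
v[1] = 3
v[2] = 6  (first piece 1, then v[1]=3)
v[3] = 14
v[4] = 19
v[5] = 22  (first piece 1, then v[4]=19)
v[6] = 29
v[7] = 33  (first piece 3, then v[4]=19)
v[8] = 45
v[9] = 48  (first piece 1, then v[8]=45)
v[10] = 51  (first piece 1, then v[9]=48)
v[11] = 59  (first piece 3, then v[8]=45)
v[12] = 64  (first piece 4, then v[8]=45)
v[13] = 84
v[14] = 87  (first piece 1, then v[13]=84)
One optimal cutting: 13 + 1 → ¢84 + ¢3 = ¢87.

87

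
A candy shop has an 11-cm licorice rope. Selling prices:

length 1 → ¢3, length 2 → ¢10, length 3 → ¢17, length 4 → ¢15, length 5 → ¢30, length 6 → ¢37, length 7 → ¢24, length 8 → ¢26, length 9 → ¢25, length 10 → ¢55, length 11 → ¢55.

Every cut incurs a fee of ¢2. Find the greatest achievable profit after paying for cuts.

65

Consider every possible first cut. net[k] is the best of p[i]+net[k−i] over all sellable i≤k, charging 2 whenever i<k.
net[1] = 3
net[2] = 10
net[3] = 17
net[4] = 18  (first piece 1, then net[3]=17)
net[5] = 30
net[6] = 37
net[7] = 38  (first piece 1, then net[6]=37)
net[8] = 45  (first piece 2, then net[6]=37)
net[9] = 52  (first piece 3, then net[6]=37)
net[10] = 58  (first piece 5, then net[5]=30)
net[11] = 65  (first piece 5, then net[6]=37)
One optimal plan: pieces 6 + 5 (1 cut) → ¢67 − ¢2 = ¢65.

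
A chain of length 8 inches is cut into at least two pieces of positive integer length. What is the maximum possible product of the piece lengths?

18

Fill m[k] for k=2..8: at each k try every first piece i and multiply by the better of (k−i) uncut or m[k−i].
m[2] = 1×max(1,0) = 1×1 = 1
m[3] = max(1×2, 2×1) = 2
m[4] = max(1×3, 2×2, 3×1) = 4
m[5] = max(1×4, 2×3, 3×2, 4×1) = 6
m[6] = max(1×6, 2×4, 3×3, 4×2, 5×1) = 9
m[7] = max(1×9, 2×6, 3×4, 4×3, 5×2, 6×1) = 12
m[8] = max(1×12, 2×9, 3×6, …, 6×2, 7×1) = 18
One optimal split: 3 + 3 + 2; product 3×3×2 = 18.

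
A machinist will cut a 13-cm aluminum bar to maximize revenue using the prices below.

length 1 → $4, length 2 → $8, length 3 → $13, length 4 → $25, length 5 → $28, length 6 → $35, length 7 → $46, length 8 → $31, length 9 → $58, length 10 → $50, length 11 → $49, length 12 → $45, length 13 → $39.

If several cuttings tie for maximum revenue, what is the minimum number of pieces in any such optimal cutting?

Build r[k] bottom-up: r[k] = max over allowed piece i of (p[i] + r[k−i]).
r[1] = 4
r[2] = 8  (first piece 1, then r[1]=4)
r[3] = 13
r[4] = 25
r[5] = 29  (first piece 1, then r[4]=25)
r[6] = 35
r[7] = 46
r[8] = 50  (first piece 1, then r[7]=46)
r[9] = 58
r[10] = 62  (first piece 1, then r[9]=58)
r[11] = 71  (first piece 4, then r[7]=46)
r[12] = 75  (first piece 1, then r[11]=71)
r[13] = 83  (first piece 4, then r[9]=58)
Maximum revenue is $83.
Now minimize piece count subject to staying optimal: for each k, pieces[k] = 1 + min over i with p[i]+r[k−i]=r[k] of pieces[k−i].
pieces[10] = 2
pieces[11] = 2
pieces[12] = 3
pieces[13] = 2

2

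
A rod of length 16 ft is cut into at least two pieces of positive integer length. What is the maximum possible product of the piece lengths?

Fill g[k] for k=2..16: at each k try every first piece i and multiply by the better of (k−i) uncut or g[k−i].
g[2] = 1×max(1,0) = 1×1 = 1
g[3] = 1×max(2,1) = 1×2 = 2
g[4] = 2×max(2,1) = 2×2 = 4
g[5] = 2×max(3,2) = 2×3 = 6
g[6] = 3×max(3,2) = 3×3 = 9
g[7] = 2×max(5,6) = 2×6 = 12
g[8] = 2×max(6,9) = 2×9 = 18
g[9] = 3×max(6,9) = 3×9 = 27
g[10] = 2×max(8,18) = 2×18 = 36
g[11] = 2×max(9,27) = 2×27 = 54
g[12] = 3×max(9,27) = 3×27 = 81
g[13] = 2×max(11,54) = 2×54 = 108
g[14] = 2×max(12,81) = 2×81 = 162
g[15] = 3×max(12,81) = 3×81 = 243
g[16] = 2×max(14,162) = 2×162 = 324
One optimal split: 3 + 3 + 3 + 3 + 2 + 2; product 3×3×3×3×2×2 = 324.

324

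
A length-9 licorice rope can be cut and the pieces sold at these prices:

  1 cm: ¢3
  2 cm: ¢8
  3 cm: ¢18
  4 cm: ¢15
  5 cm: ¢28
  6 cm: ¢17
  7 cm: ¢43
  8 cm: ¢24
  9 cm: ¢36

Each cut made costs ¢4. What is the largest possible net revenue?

47

Build net[k] bottom-up: net[k] = max over allowed piece i of (p[i] + net[k−i]) − 4 per cut.
net[1] = 3
net[2] = 8
net[3] = 18
net[4] = 17  (first piece 1, then net[3]=18)
net[5] = 28
net[6] = 32  (first piece 3, then net[3]=18)
net[7] = 43
net[8] = 42  (first piece 1, then net[7]=43)
net[9] = 47  (first piece 2, then net[7]=43)
One optimal plan: pieces 7 + 2 (1 cut) → ¢51 − ¢4 = ¢47.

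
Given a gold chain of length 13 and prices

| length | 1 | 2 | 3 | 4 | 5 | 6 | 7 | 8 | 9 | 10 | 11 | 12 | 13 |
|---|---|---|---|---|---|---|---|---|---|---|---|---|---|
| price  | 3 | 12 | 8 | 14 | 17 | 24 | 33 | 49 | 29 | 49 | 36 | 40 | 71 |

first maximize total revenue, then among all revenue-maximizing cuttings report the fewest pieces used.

4

Let r[k] be the best obtainable value from length k. For each k, try every first piece i and keep the best of price[i] + r[k−i].
r[1] = 3
r[2] = 12
r[3] = 15  (first piece 1, then r[2]=12)
r[4] = 24  (first piece 2, then r[2]=12)
r[5] = 27  (first piece 1, then r[4]=24)
r[6] = 36  (first piece 2, then r[4]=24)
r[7] = 39  (first piece 1, then r[6]=36)
r[8] = 49
r[9] = 52  (first piece 1, then r[8]=49)
r[10] = 61  (first piece 2, then r[8]=49)
r[11] = 64  (first piece 1, then r[10]=61)
r[12] = 73  (first piece 2, then r[10]=61)
r[13] = 76  (first piece 1, then r[12]=73)
Maximum revenue is $76.
Now minimize piece count subject to staying optimal: for each k, pieces[k] = 1 + min over i with p[i]+r[k−i]=r[k] of pieces[k−i].
pieces[10] = 2
pieces[11] = 3
pieces[12] = 3
pieces[13] = 4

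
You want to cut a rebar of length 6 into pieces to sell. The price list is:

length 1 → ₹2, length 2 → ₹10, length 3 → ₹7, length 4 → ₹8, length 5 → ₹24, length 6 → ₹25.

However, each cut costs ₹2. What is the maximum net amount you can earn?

Build r[k] bottom-up: r[k] = max over allowed piece i of (p[i] + r[k−i]) − 2 per cut.
r[1] = 2
r[2] = max(2+2-2, 10+0) = 10
r[3] = max(2+10-2, 10+2-2, 7+0) = 10
r[4] = max(2+10-2, 10+10-2, 7+2-2, 8+0) = 18
r[5] = max(2+18-2, 10+10-2, 7+10-2, 8+2-2, 24+0) = 24
r[6] = max(2+24-2, 10+18-2, 7+10-2, 8+10-2, 24+2-2, 25+0) = 26
One optimal plan: pieces 2 + 2 + 2 (2 cuts) → ₹30 − ₹4 = ₹26.

26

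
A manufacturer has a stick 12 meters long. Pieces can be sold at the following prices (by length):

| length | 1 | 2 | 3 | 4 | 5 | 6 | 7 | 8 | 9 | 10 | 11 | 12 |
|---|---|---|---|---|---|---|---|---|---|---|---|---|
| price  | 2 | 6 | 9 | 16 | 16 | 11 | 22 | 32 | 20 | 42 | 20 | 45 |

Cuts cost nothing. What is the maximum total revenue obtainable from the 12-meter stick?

48

Let r[k] be the best obtainable value from length k. For each k, try every first piece i and keep the best of price[i] + r[k−i].
r[1] = 2
r[2] = max(2+2, 6+0) = 6
r[3] = max(2+6, 6+2, 9+0) = 9
r[4] = max(2+9, 6+6, 9+2, 16+0) = 16
r[5] = max(2+16, 6+9, 9+6, 16+2, 16+0) = 18
r[6] = max(2+18, 6+16, 9+9, 16+6, 16+2, 11+0) = 22
r[7] = max(2+22, 6+18, 9+16, …, 11+2, 22+0) = 25
r[8] = max(2+25, 6+22, 9+18, …, 22+2, 32+0) = 32
r[9] = max(2+32, 6+25, 9+22, …, 32+2, 20+0) = 34
r[10] = max(2+34, 6+32, 9+25, …, 20+2, 42+0) = 42
r[11] = max(2+42, 6+34, 9+32, …, 42+2, 20+0) = 44
r[12] = max(2+44, 6+42, 9+34, …, 20+2, 45+0) = 48
One optimal cutting: 10 + 2 → €42 + €6 = €48.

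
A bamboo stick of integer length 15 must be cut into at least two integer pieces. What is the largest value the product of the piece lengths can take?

243

Let f[k] be the best product for length k (with at least one cut). For each first piece i, the rest contributes max(k−i, f[k−i]).
f[2] = 1·max(1,0) = 1·1 = 1
f[3] = 1·max(2,1) = 1·2 = 2
f[4] = 2·max(2,1) = 2·2 = 4
f[5] = 2·max(3,2) = 2·3 = 6
f[6] = 3·max(3,2) = 3·3 = 9
f[7] = 2·max(5,6) = 2·6 = 12
f[8] = 2·max(6,9) = 2·9 = 18
f[9] = 3·max(6,9) = 3·9 = 27
f[10] = 2·max(8,18) = 2·18 = 36
f[11] = 2·max(9,27) = 2·27 = 54
f[12] = 3·max(9,27) = 3·27 = 81
f[13] = 2·max(11,54) = 2·54 = 108
f[14] = 2·max(12,81) = 2·81 = 162
f[15] = 3·max(12,81) = 3·81 = 243
One optimal split: 3 + 3 + 3 + 3 + 3; product 3·3·3·3·3 = 243.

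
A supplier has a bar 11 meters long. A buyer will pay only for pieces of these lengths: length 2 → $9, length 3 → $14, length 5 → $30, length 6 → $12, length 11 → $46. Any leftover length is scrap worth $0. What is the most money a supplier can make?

60

Build r[k] bottom-up: r[k] = max over allowed piece i of (p[i] + r[k−i]).
r[1] = 0
r[2] = 9
r[3] = max(9+0, 14+0) = 14
r[4] = max(9+9, 14+0) = 18
r[5] = max(9+14, 14+9, 30+0) = 30
r[6] = max(9+18, 14+14, 30+0, 12+0) = 30
r[7] = max(9+30, 14+18, 30+9, 12+0) = 39
r[8] = max(9+30, 14+30, 30+14, 12+9) = 44
r[9] = max(9+39, 14+30, 30+18, 12+14) = 48
r[10] = max(9+44, 14+39, 30+30, 12+18) = 60
r[11] = max(9+48, 14+44, 30+30, 12+30, 46+0) = 60
One optimal cutting: pieces 5 + 5 with 1 meter of scrap → $60.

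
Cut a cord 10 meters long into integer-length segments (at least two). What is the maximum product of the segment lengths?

36

Let P[k] be the best product for length k (with at least one cut). For each first piece i, the rest contributes max(k−i, P[k−i]).
P[2] = 1×max(1,0) = 1×1 = 1
P[3] = max(1×2, 2×1) = 2
P[4] = max(1×3, 2×2, 3×1) = 4
P[5] = max(1×4, 2×3, 3×2, 4×1) = 6
P[6] = max(1×6, 2×4, 3×3, 4×2, 5×1) = 9
P[7] = max(1×9, 2×6, 3×4, 4×3, 5×2, 6×1) = 12
P[8] = max(1×12, 2×9, 3×6, …, 6×2, 7×1) = 18
P[9] = max(1×18, 2×12, 3×9, …, 7×2, 8×1) = 27
P[10] = max(1×27, 2×18, 3×12, …, 8×2, 9×1) = 36
One optimal split: 3 + 3 + 2 + 2; product 3×3×2×2 = 36.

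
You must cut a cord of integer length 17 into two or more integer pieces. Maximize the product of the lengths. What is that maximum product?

486

Let m[k] be the best product for length k (with at least one cut). For each first piece i, the rest contributes max(k−i, m[k−i]).
m[2] = 1·max(1,0) = 1·1 = 1
m[3] = 1·max(2,1) = 1·2 = 2
m[4] = 2·max(2,1) = 2·2 = 4
m[5] = 2·max(3,2) = 2·3 = 6
m[6] = 3·max(3,2) = 3·3 = 9
m[7] = 2·max(5,6) = 2·6 = 12
m[8] = 2·max(6,9) = 2·9 = 18
m[9] = 3·max(6,9) = 3·9 = 27
m[10] = 2·max(8,18) = 2·18 = 36
m[11] = 2·max(9,27) = 2·27 = 54
m[12] = 3·max(9,27) = 3·27 = 81
m[13] = 2·max(11,54) = 2·54 = 108
m[14] = 2·max(12,81) = 2·81 = 162
m[15] = 3·max(12,81) = 3·81 = 243
m[16] = 2·max(14,162) = 2·162 = 324
m[17] = 2·max(15,243) = 2·243 = 486
One optimal split: 3 + 3 + 3 + 3 + 3 + 2; product 3·3·3·3·3·2 = 486.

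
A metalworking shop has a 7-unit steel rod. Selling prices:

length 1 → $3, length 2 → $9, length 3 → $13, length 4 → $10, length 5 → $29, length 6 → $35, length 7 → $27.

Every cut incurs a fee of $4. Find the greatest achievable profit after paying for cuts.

34

Build r[k] bottom-up: r[k] = max over allowed piece i of (p[i] + r[k−i]) − 4 per cut.
r[1] = 3
r[2] = 9
r[3] = 13
r[4] = 14  (first piece 2, then r[2]=9)
r[5] = 29
r[6] = 35
r[7] = 34  (first piece 1, then r[6]=35)
One optimal plan: pieces 6 + 1 (1 cut) → $38 − $4 = $34.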